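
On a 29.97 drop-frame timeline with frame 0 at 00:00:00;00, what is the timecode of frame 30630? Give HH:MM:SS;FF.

Ten DF minutes hold 17982 frames, so frame 30630 lies in block 1 (frames 17982–35963) with 12648 frames into that block.
The block's first minute is 1800 frames and the rest 1798 each; 12648 frames reaches minute 7, so 1 × 18 + 7 × 2 = 32 labels have been skipped so far.
Adding those back, label number 30630 + 32 = 30662 at 30 labels/s is 1022 s + 2 f = 0 h 17 min 2 s frame 2, i.e. 00:17:02;02.

00:17:02;02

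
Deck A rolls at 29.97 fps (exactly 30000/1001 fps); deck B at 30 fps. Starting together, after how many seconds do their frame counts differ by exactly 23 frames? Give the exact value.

23023/30 seconds

The gap grows by |30 − 30000/1001| = 30/1001 frames per second.
Time for a 23-frame gap: 23 ÷ (30/1001) = 23023/30 s.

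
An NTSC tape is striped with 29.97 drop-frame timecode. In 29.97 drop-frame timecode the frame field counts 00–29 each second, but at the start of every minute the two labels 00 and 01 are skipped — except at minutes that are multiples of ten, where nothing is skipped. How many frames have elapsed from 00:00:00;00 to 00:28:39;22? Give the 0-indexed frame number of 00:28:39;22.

As if non-drop at 30 labels/s: (0 × 3600 + 28 × 60 + 39) × 30 + 22 = 51592.
Minute boundaries passed: 28; those not divisible by 10: 28 − 2 = 26; dropped labels = 2 × 26 = 52.
Actual frame index = 51592 − 52 = 51540.

51540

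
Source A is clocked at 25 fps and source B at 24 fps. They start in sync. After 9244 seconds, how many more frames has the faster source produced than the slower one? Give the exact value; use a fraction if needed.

9244 frames

A emits 25 × 9244 = 231100 frames; B emits 24 × 9244 = 221856.
Difference = 9244 frames; B is behind A.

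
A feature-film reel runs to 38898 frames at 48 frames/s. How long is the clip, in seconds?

810.375 seconds

Running time = 38898 / (48) = 810.375 s.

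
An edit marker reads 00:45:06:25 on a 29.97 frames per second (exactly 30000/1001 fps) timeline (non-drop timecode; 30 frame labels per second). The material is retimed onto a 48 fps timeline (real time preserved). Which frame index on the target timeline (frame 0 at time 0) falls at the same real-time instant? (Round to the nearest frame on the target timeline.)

Source frame index: (0×3600 + 45×60 + 6) × 30 + 25 = 81205.
Real time: 81205 / (30000/1001) = 16257241/6000 s.
Target frame: (16257241/6000) × (48) = 16257241/125 ≈ 130057.928 → 130058.

frame 130058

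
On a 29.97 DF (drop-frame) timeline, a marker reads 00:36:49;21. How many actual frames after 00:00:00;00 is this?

66225

Complete 10-minute blocks: 3, each 17982 frames → 53946.
Remaining 6 whole minutes in the current block: 1800 + 5 × 1798 = 10790 frames.
Within the current minute: 49 × 30 + 21 − 2 = 1489 (labels ;00/;01 skipped at this minute). Total = 53946 + 10790 + 1489 = 66225.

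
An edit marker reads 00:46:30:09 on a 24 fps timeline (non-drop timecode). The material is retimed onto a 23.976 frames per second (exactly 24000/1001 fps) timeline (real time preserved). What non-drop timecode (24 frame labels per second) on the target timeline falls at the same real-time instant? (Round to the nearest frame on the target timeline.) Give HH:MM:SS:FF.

00:46:27:14

Source frame index: (0×3600 + 46×60 + 30) × 24 + 9 = 66969.
Real time: 66969 / (24) = 22323/8 s.
Target frame: (22323/8) × (24000/1001) = 9567000/143 ≈ 66902.098 → 66902.
At 24 labels/s: frame 66902 → 00:46:27:14.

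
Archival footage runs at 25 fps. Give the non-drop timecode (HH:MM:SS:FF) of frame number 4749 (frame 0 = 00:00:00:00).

00:03:09:24

4749 ÷ 25 = 189 full seconds, remainder 24 frames.
189 s = 0 h 3 min 9 s.
Timecode: 00:03:09:24.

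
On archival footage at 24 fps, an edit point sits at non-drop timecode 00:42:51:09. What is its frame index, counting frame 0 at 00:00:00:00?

61713

Total seconds to the label: (0 × 3600 + 42 × 60 + 51) = 2571.
Frame index = 2571 × 24 + 9 = 61713.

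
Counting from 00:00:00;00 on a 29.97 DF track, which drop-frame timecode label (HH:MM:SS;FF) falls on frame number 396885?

Ten DF minutes hold 17982 frames, so frame 396885 lies in block 22 (frames 395604–413585) with 1281 frames into that block.
The block's first minute is 1800 frames and the rest 1798 each; 1281 frames reaches minute 0, so 22 × 18 + 0 × 2 = 396 labels have been skipped so far.
Adding those back, label number 396885 + 396 = 397281 at 30 labels/s is 13242 s + 21 f = 3 h 40 min 42 s frame 21, i.e. 03:40:42;21.

03:40:42;21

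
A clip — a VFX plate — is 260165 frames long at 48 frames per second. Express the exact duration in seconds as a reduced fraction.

Running time = 260165 ÷ (48) = 260165 × 1/48 = 260165/48 s.

260165/48 seconds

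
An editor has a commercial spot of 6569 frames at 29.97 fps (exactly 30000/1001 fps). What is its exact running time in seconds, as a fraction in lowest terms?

6575569/30000 seconds

Running time = 6569 ÷ (30000/1001) = 6569 × 1001/30000 = 6575569/30000 s.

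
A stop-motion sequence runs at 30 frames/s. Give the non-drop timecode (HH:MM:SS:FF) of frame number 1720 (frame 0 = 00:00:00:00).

1720 ÷ 30 = 57 full seconds, remainder 10 frames.
57 s = 0 h 0 min 57 s.
Timecode: 00:00:57:10.

00:00:57:10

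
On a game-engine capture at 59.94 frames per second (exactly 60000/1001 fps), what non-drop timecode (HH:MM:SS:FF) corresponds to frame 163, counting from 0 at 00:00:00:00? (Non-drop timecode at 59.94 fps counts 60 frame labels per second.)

00:00:02:43

163 ÷ 60 = 2 full seconds, remainder 43 frames.
2 s = 0 h 0 min 2 s.
Timecode: 00:00:02:43.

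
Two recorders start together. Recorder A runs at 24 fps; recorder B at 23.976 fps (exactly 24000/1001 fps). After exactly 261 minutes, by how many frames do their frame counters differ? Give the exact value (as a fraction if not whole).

375840/1001 frames

261 min = 15660 s.
A emits 24 × 15660 = 375840 frames; B emits 24000/1001 × 15660 = 375840000/1001.
Difference = 375840/1001 frames (≈ 375.4645); B is behind A.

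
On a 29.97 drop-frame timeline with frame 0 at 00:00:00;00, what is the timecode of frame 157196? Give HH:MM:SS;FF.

Ten DF minutes hold 17982 frames, so frame 157196 lies in block 8 (frames 143856–161837) with 13340 frames into that block.
The block's first minute is 1800 frames and the rest 1798 each; 13340 frames reaches minute 7, so 8 × 18 + 7 × 2 = 158 labels have been skipped so far.
Adding those back, label number 157196 + 158 = 157354 at 30 labels/s is 5245 s + 4 f = 1 h 27 min 25 s frame 4, i.e. 01:27:25;04.

01:27:25;04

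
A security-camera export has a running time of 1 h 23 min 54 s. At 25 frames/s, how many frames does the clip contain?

125850 frames

1 h 23 min 54 s = 5034 s.
Frames = 5034 × 25 = 125850.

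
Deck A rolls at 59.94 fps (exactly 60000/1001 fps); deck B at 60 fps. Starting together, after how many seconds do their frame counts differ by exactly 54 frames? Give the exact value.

The gap grows by |60 − 60000/1001| = 60/1001 frames per second.
Time for a 54-frame gap: 54 ÷ (60/1001) = 900.9 s.

900.9 seconds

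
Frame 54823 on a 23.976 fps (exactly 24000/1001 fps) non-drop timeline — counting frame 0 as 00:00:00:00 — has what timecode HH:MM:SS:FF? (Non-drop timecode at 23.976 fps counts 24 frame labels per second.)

54823 ÷ 24 = 2284 full seconds, remainder 7 frames.
2284 s = 0 h 38 min 4 s.
Timecode: 00:38:04:07.

00:38:04:07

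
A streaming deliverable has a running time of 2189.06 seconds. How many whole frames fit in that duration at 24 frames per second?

Frames = 2189.06 × 24 = 1313436/25 ≈ 52537.4400.
Complete frames: 52537.

52537 frames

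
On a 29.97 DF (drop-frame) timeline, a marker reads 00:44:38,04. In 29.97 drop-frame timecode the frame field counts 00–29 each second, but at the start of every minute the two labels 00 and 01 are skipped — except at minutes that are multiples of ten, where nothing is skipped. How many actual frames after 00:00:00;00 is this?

As if non-drop at 30 labels/s: (0 × 3600 + 44 × 60 + 38) × 30 + 4 = 80344.
Minute boundaries passed: 44; those not divisible by 10: 44 − 4 = 40; dropped labels = 2 × 40 = 80.
Actual frame index = 80344 − 80 = 80264.

80264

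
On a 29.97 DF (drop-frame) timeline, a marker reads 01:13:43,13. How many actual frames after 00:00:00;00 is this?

As if non-drop at 30 labels/s: (1 × 3600 + 13 × 60 + 43) × 30 + 13 = 132703.
Minute boundaries passed: 73; those not divisible by 10: 73 − 7 = 66; dropped labels = 2 × 66 = 132.
Actual frame index = 132703 − 132 = 132571.

132571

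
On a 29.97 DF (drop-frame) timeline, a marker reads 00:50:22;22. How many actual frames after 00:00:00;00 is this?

90592

Complete 10-minute blocks: 5, each 17982 frames → 89910.
Remaining 0 whole minutes in the current block: 0 frames.
Within the current minute: 22 × 30 + 22 = 682. Total = 89910 + 0 + 682 = 90592.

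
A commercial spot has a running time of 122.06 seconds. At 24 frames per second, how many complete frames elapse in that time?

Frames = 122.06 × 24 = 73236/25 ≈ 2929.4400.
Complete frames: 2929.

2929 frames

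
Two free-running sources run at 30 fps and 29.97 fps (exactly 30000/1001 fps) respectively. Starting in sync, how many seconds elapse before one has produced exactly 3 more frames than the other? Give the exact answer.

100.1 seconds

The gap grows by |30000/1001 − 30| = 30/1001 frames per second.
Time for a 3-frame gap: 3 ÷ (30/1001) = 100.1 s.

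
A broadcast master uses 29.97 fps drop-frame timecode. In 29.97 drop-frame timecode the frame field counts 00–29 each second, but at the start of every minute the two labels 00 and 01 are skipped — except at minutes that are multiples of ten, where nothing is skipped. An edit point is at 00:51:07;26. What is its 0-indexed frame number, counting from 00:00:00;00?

Complete 10-minute blocks: 5, each 17982 frames → 89910.
Remaining 1 whole minute in the current block: 1800 + 0 × 1798 = 1800 frames.
Within the current minute: 7 × 30 + 26 − 2 = 234 (labels ;00/;01 skipped at this minute). Total = 89910 + 1800 + 234 = 91944.

91944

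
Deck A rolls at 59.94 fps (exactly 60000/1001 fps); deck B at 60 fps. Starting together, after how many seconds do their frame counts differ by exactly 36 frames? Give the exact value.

The gap grows by |60 − 60000/1001| = 60/1001 frames per second.
Time for a 36-frame gap: 36 ÷ (60/1001) = 600.6 s.

600.6 seconds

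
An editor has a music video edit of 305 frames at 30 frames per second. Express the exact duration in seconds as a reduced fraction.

61/6 seconds

Running time = 305 ÷ (30) = 305 × 1/30 = 61/6 s.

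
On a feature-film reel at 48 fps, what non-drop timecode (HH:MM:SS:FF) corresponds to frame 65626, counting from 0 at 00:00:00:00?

00:22:47:10

65626 ÷ 48 = 1367 full seconds, remainder 10 frames.
1367 s = 0 h 22 min 47 s.
Timecode: 00:22:47:10.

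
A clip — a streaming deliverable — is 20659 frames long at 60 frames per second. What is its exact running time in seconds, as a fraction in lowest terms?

Running time = 20659 ÷ (60) = 20659 × 1/60 = 20659/60 s.

20659/60 seconds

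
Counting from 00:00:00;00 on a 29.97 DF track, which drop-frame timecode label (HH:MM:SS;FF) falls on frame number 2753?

Ten DF minutes hold 17982 frames, so frame 2753 lies in block 0 (frames 0–17981) with 2753 frames into that block.
The block's first minute is 1800 frames and the rest 1798 each; 2753 frames reaches minute 1, so 0 × 18 + 1 × 2 = 2 labels have been skipped so far.
Adding those back, label number 2753 + 2 = 2755 at 30 labels/s is 91 s + 25 f = 0 h 1 min 31 s frame 25, i.e. 00:01:31;25.

00:01:31;25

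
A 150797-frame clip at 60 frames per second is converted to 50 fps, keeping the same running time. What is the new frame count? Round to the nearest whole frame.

125664 frames

Frames at target rate = 150797 × (50) / (60) = 753985/6 ≈ 125664.167.
Nearest whole frame: 125664.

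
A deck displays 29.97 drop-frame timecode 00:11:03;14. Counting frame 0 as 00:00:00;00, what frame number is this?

As if non-drop at 30 labels/s: (0 × 3600 + 11 × 60 + 3) × 30 + 14 = 19904.
Minute boundaries passed: 11; those not divisible by 10: 11 − 1 = 10; dropped labels = 2 × 10 = 20.
Actual frame index = 19904 − 20 = 19884.

19884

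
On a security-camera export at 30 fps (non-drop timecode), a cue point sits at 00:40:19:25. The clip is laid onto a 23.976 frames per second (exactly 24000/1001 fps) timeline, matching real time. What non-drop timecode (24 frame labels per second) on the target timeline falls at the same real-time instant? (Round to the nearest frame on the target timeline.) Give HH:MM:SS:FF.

00:40:17:10

Source frame index: (0×3600 + 40×60 + 19) × 30 + 25 = 72595.
Real time: 72595 / (30) = 14519/6 s.
Target frame: (14519/6) × (24000/1001) = 58076000/1001 ≈ 58017.982 → 58018.
At 24 labels/s: frame 58018 → 00:40:17:10.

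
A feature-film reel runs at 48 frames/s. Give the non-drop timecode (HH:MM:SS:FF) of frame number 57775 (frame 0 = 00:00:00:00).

00:20:03:31

57775 ÷ 48 = 1203 full seconds, remainder 31 frames.
1203 s = 0 h 20 min 3 s.
Timecode: 00:20:03:31.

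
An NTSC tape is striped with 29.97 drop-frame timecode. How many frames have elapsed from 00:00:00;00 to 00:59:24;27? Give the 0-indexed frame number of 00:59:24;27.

106839

As if non-drop at 30 labels/s: (0 × 3600 + 59 × 60 + 24) × 30 + 27 = 106947.
Minute boundaries passed: 59; those not divisible by 10: 59 − 5 = 54; dropped labels = 2 × 54 = 108.
Actual frame index = 106947 − 108 = 106839.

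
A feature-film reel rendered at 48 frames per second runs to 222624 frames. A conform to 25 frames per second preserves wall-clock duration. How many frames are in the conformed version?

115950 frames

Target frames = source frames × (target rate / source rate) = 222624 × (25)/(48) = 222624 × 25/48 = 115950.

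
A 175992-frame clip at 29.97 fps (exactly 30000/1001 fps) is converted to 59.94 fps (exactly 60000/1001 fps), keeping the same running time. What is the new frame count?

351984 frames

Target frames = source frames × (target rate / source rate) = 175992 × (60000/1001)/(30000/1001) = 175992 × 2 = 351984.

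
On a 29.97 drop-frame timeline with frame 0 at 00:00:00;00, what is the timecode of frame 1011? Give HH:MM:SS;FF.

00:00:33;21

Each 10-minute DF block holds 10 × 60 × 30 − 9 × 2 = 17982 frames. 1011 ÷ 17982 → 0 full blocks, remainder 1011.
Within the partial block the first minute is 1800 frames and each further minute 1798, so 0 further minute boundaries passed. Total skipped labels = 18 × 0 + 2 × 0 = 0.
Non-drop label index = 1011 + 0 = 1011; at 30 labels/s that is 00:00:33:21, i.e. DF 00:00:33;21.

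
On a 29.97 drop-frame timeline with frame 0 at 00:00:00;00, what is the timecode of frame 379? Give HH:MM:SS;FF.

Each 10-minute DF block holds 10 × 60 × 30 − 9 × 2 = 17982 frames. 379 ÷ 17982 → 0 full blocks, remainder 379.
Within the partial block the first minute is 1800 frames and each further minute 1798, so 0 further minute boundaries passed. Total skipped labels = 18 × 0 + 2 × 0 = 0.
Non-drop label index = 379 + 0 = 379; at 30 labels/s that is 00:00:12:19, i.e. DF 00:00:12;19.

00:00:12;19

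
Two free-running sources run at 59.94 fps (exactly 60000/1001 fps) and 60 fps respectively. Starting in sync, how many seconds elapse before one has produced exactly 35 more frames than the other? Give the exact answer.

7007/12 seconds

The gap grows by |60 − 60000/1001| = 60/1001 frames per second.
Time for a 35-frame gap: 35 ÷ (60/1001) = 7007/12 s.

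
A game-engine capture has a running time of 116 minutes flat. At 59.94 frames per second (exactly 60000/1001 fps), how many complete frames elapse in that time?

417182 frames

116 min = 6960 s.
Frames = 6960 × 60000/1001 = 417600000/1001 ≈ 417182.8172.
Complete frames: 417182.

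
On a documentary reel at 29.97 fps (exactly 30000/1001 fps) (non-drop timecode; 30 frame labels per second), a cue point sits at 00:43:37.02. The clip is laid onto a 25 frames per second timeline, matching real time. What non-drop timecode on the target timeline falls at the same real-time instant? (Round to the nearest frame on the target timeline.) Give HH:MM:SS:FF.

00:43:39:17

Source frame index: (0×3600 + 43×60 + 37) × 30 + 2 = 78512.
Real time: 78512 / (30000/1001) = 4911907/1875 s.
Target frame: (4911907/1875) × (25) = 4911907/75 ≈ 65492.093 → 65492.
At 25 labels/s: frame 65492 → 00:43:39:17.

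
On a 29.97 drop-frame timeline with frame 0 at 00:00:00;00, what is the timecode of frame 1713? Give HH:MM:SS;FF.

Ten DF minutes hold 17982 frames, so frame 1713 lies in block 0 (frames 0–17981) with 1713 frames into that block.
The block's first minute is 1800 frames and the rest 1798 each; 1713 frames reaches minute 0, so 0 × 18 + 0 × 2 = 0 labels have been skipped so far.
Adding those back, label number 1713 + 0 = 1713 at 30 labels/s is 57 s + 3 f = 0 h 0 min 57 s frame 3, i.e. 00:00:57;03.

00:00:57;03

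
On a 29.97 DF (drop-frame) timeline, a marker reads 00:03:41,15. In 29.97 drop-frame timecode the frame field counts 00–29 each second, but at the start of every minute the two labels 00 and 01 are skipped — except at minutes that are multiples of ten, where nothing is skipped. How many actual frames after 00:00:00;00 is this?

6639

Complete 10-minute blocks: 0, each 17982 frames → 0.
Remaining 3 whole minutes in the current block: 1800 + 2 × 1798 = 5396 frames.
Within the current minute: 41 × 30 + 15 − 2 = 1243 (labels ;00/;01 skipped at this minute). Total = 0 + 5396 + 1243 = 6639.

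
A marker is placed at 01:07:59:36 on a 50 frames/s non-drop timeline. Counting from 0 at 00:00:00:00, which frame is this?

frame 203986

Total seconds to the label: (1 × 3600 + 7 × 60 + 59) = 4079.
Frame index = 4079 × 50 + 36 = 203986.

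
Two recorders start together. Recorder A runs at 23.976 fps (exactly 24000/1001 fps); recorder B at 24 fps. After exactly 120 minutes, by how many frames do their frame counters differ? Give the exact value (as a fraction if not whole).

172800/1001 frames

120 min = 7200 s.
A emits 24000/1001 × 7200 = 172800000/1001 frames; B emits 24 × 7200 = 172800.
Difference = 172800/1001 frames (≈ 172.6274); B is ahead of A.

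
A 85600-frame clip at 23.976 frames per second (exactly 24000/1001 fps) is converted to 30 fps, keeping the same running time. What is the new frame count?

107107 frames

Target frames = source frames × (target rate / source rate) = 85600 × (30)/(24000/1001) = 85600 × 1001/800 = 107107.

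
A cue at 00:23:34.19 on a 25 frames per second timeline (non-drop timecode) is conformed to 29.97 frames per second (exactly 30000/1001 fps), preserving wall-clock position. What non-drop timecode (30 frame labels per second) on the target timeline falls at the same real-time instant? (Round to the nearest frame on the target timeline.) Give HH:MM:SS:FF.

Source frame index: (0×3600 + 23×60 + 34) × 25 + 19 = 35369.
Real time: 35369 / (25) = 35369/25 s.
Target frame: (35369/25) × (30000/1001) = 42442800/1001 ≈ 42400.400 → 42400.
At 30 labels/s: frame 42400 → 00:23:33:10.

00:23:33:10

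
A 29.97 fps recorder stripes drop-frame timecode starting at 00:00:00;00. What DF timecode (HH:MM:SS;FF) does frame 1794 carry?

Ten DF minutes hold 17982 frames, so frame 1794 lies in block 0 (frames 0–17981) with 1794 frames into that block.
The block's first minute is 1800 frames and the rest 1798 each; 1794 frames reaches minute 0, so 0 × 18 + 0 × 2 = 0 labels have been skipped so far.
Adding those back, label number 1794 + 0 = 1794 at 30 labels/s is 59 s + 24 f = 0 h 0 min 59 s frame 24, i.e. 00:00:59;24.

00:00:59;24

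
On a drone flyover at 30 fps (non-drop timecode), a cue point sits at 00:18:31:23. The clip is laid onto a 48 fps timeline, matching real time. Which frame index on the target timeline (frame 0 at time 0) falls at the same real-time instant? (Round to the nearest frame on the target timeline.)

frame 53365

Source frame index: (0×3600 + 18×60 + 31) × 30 + 23 = 33353.
Real time: 33353 / (30) = 33353/30 s.
Target frame: (33353/30) × (48) = 266824/5 ≈ 53364.800 → 53365.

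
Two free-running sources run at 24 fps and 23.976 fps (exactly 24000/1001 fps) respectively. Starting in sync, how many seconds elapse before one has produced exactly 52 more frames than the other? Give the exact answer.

The gap grows by |24000/1001 − 24| = 24/1001 frames per second.
Time for a 52-frame gap: 52 ÷ (24/1001) = 13013/6 s.

13013/6 seconds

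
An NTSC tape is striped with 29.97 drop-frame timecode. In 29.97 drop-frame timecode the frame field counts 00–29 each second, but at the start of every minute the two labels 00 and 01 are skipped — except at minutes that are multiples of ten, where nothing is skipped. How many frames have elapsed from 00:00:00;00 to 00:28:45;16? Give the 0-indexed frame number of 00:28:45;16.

51714

Complete 10-minute blocks: 2, each 17982 frames → 35964.
Remaining 8 whole minutes in the current block: 1800 + 7 × 1798 = 14386 frames.
Within the current minute: 45 × 30 + 16 − 2 = 1364 (labels ;00/;01 skipped at this minute). Total = 35964 + 14386 + 1364 = 51714.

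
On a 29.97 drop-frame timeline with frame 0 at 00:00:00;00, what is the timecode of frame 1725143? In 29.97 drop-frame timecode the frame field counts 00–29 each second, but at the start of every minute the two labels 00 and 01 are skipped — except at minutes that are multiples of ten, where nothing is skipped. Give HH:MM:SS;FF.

15:59:22;11

Ten DF minutes hold 17982 frames, so frame 1725143 lies in block 95 (frames 1708290–1726271) with 16853 frames into that block.
The block's first minute is 1800 frames and the rest 1798 each; 16853 frames reaches minute 9, so 95 × 18 + 9 × 2 = 1728 labels have been skipped so far.
Adding those back, label number 1725143 + 1728 = 1726871 at 30 labels/s is 57562 s + 11 f = 15 h 59 min 22 s frame 11, i.e. 15:59:22;11.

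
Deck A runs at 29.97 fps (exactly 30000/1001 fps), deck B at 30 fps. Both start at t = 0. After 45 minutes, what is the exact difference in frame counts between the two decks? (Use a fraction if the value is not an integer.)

81000/1001 frames

45 min = 2700 s.
A emits 30000/1001 × 2700 = 81000000/1001 frames; B emits 30 × 2700 = 81000.
Difference = 81000/1001 frames (≈ 80.9191); B is ahead of A.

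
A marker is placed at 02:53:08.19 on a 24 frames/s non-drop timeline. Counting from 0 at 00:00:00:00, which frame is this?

Total seconds to the label: (2 × 3600 + 53 × 60 + 8) = 10388.
Frame index = 10388 × 24 + 19 = 249331.

frame 249331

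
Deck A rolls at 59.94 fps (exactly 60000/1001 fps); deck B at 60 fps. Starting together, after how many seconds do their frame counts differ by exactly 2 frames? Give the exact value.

1001/30 seconds

The gap grows by |60 − 60000/1001| = 60/1001 frames per second.
Time for a 2-frame gap: 2 ÷ (60/1001) = 1001/30 s.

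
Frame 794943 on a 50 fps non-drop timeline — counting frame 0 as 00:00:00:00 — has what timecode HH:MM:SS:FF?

794943 ÷ 50 = 15898 full seconds, remainder 43 frames.
15898 s = 4 h 24 min 58 s.
Timecode: 04:24:58:43.

04:24:58:43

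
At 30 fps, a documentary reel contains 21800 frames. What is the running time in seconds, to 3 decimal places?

726.667 seconds

Running time = 21800 × 1/30 = 2180/3 s ≈ 726.667 s.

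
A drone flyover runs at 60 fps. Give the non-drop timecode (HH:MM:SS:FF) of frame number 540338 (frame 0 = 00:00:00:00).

540338 ÷ 60 = 9005 full seconds, remainder 38 frames.
9005 s = 2 h 30 min 5 s.
Timecode: 02:30:05:38.

02:30:05:38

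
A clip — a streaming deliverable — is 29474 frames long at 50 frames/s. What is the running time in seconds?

Running time = 29474 / (50) = 589.48 s.

589.48 seconds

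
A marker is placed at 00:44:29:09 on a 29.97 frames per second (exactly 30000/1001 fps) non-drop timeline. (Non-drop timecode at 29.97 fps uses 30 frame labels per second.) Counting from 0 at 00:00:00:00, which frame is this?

Total seconds to the label: (0 × 3600 + 44 × 60 + 29) = 2669.
Frame index = 2669 × 30 + 9 = 80079.

frame 80079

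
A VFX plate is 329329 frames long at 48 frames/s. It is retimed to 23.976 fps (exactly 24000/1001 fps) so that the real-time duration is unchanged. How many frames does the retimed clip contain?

Target frames = source frames × (target rate / source rate) = 329329 × (24000/1001)/(48) = 329329 × 500/1001 = 164500.

164500 frames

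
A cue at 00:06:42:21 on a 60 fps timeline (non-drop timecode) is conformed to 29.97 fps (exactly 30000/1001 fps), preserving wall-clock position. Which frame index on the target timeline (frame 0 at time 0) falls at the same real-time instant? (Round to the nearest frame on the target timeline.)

frame 12058

Source frame index: (0×3600 + 6×60 + 42) × 60 + 21 = 24141.
Real time: 24141 / (60) = 8047/20 s.
Target frame: (8047/20) × (30000/1001) = 928500/77 ≈ 12058.442 → 12058.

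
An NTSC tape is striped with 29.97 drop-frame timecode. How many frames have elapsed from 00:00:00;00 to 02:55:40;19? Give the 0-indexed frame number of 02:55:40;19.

315903

Complete 10-minute blocks: 17, each 17982 frames → 305694.
Remaining 5 whole minutes in the current block: 1800 + 4 × 1798 = 8992 frames.
Within the current minute: 40 × 30 + 19 − 2 = 1217 (labels ;00/;01 skipped at this minute). Total = 305694 + 8992 + 1217 = 315903.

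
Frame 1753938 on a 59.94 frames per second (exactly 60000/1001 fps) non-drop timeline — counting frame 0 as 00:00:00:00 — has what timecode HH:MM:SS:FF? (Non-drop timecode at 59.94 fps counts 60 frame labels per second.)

08:07:12:18

1753938 ÷ 60 = 29232 full seconds, remainder 18 frames.
29232 s = 8 h 7 min 12 s.
Timecode: 08:07:12:18.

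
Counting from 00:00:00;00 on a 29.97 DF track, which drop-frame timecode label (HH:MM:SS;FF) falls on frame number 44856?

Ten DF minutes hold 17982 frames, so frame 44856 lies in block 2 (frames 35964–53945) with 8892 frames into that block.
The block's first minute is 1800 frames and the rest 1798 each; 8892 frames reaches minute 4, so 2 × 18 + 4 × 2 = 44 labels have been skipped so far.
Adding those back, label number 44856 + 44 = 44900 at 30 labels/s is 1496 s + 20 f = 0 h 24 min 56 s frame 20, i.e. 00:24:56;20.

00:24:56;20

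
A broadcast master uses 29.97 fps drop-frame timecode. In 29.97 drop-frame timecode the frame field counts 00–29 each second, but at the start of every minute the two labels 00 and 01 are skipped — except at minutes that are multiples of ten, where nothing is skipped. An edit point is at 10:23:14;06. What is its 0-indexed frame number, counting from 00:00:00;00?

Complete 10-minute blocks: 62, each 17982 frames → 1114884.
Remaining 3 whole minutes in the current block: 1800 + 2 × 1798 = 5396 frames.
Within the current minute: 14 × 30 + 6 − 2 = 424 (labels ;00/;01 skipped at this minute). Total = 1114884 + 5396 + 424 = 1120704.

1120704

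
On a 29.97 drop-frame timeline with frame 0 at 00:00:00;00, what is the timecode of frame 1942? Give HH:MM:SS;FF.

00:01:04;24

Ten DF minutes hold 17982 frames, so frame 1942 lies in block 0 (frames 0–17981) with 1942 frames into that block.
The block's first minute is 1800 frames and the rest 1798 each; 1942 frames reaches minute 1, so 0 × 18 + 1 × 2 = 2 labels have been skipped so far.
Adding those back, label number 1942 + 2 = 1944 at 30 labels/s is 64 s + 24 f = 0 h 1 min 4 s frame 24, i.e. 00:01:04;24.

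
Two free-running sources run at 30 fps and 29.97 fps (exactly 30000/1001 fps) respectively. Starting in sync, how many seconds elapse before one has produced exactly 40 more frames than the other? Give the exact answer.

The gap grows by |30000/1001 − 30| = 30/1001 frames per second.
Time for a 40-frame gap: 40 ÷ (30/1001) = 4004/3 s.

4004/3 seconds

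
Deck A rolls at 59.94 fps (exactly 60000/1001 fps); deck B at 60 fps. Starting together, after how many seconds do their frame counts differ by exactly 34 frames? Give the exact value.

17017/30 seconds

The gap grows by |60 − 60000/1001| = 60/1001 frames per second.
Time for a 34-frame gap: 34 ÷ (60/1001) = 17017/30 s.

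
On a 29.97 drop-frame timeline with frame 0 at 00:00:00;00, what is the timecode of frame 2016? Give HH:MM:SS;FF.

00:01:07;08

Each 10-minute DF block holds 10 × 60 × 30 − 9 × 2 = 17982 frames. 2016 ÷ 17982 → 0 full blocks, remainder 2016.
Within the partial block the first minute is 1800 frames and each further minute 1798, so 1 further minute boundary passed. Total skipped labels = 18 × 0 + 2 × 1 = 2.
Non-drop label index = 2016 + 2 = 2018; at 30 labels/s that is 00:01:07:08, i.e. DF 00:01:07;08.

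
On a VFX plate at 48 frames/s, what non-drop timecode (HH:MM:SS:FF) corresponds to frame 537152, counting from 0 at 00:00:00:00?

537152 ÷ 48 = 11190 full seconds, remainder 32 frames.
11190 s = 3 h 6 min 30 s.
Timecode: 03:06:30:32.

03:06:30:32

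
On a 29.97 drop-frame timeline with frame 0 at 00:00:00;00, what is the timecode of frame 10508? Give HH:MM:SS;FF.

00:05:50;18

Each 10-minute DF block holds 10 × 60 × 30 − 9 × 2 = 17982 frames. 10508 ÷ 17982 → 0 full blocks, remainder 10508.
Within the partial block the first minute is 1800 frames and each further minute 1798, so 5 further minute boundaries passed. Total skipped labels = 18 × 0 + 2 × 5 = 10.
Non-drop label index = 10508 + 10 = 10518; at 30 labels/s that is 00:05:50:18, i.e. DF 00:05:50;18.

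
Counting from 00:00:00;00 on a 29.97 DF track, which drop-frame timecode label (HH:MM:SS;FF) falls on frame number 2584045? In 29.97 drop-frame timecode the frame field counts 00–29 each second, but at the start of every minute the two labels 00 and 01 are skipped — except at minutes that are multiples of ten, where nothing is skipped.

Ten DF minutes hold 17982 frames, so frame 2584045 lies in block 143 (frames 2571426–2589407) with 12619 frames into that block.
The block's first minute is 1800 frames and the rest 1798 each; 12619 frames reaches minute 7, so 143 × 18 + 7 × 2 = 2588 labels have been skipped so far.
Adding those back, label number 2584045 + 2588 = 2586633 at 30 labels/s is 86221 s + 3 f = 23 h 57 min 1 s frame 3, i.e. 23:57:01;03.

23:57:01;03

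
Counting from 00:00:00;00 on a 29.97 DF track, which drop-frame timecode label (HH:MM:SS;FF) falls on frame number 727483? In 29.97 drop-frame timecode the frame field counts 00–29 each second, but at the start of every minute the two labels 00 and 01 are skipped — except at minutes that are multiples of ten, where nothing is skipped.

06:44:33;21

Ten DF minutes hold 17982 frames, so frame 727483 lies in block 40 (frames 719280–737261) with 8203 frames into that block.
The block's first minute is 1800 frames and the rest 1798 each; 8203 frames reaches minute 4, so 40 × 18 + 4 × 2 = 728 labels have been skipped so far.
Adding those back, label number 727483 + 728 = 728211 at 30 labels/s is 24273 s + 21 f = 6 h 44 min 33 s frame 21, i.e. 06:44:33;21.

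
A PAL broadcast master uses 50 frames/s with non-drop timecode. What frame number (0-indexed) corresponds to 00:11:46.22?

frame 35322

Total seconds to the label: (0 × 3600 + 11 × 60 + 46) = 706.
Frame index = 706 × 50 + 22 = 35322.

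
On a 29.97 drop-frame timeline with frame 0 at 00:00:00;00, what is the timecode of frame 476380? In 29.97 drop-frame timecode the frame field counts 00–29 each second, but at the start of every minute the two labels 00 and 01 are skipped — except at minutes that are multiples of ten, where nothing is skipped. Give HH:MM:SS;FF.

Ten DF minutes hold 17982 frames, so frame 476380 lies in block 26 (frames 467532–485513) with 8848 frames into that block.
The block's first minute is 1800 frames and the rest 1798 each; 8848 frames reaches minute 4, so 26 × 18 + 4 × 2 = 476 labels have been skipped so far.
Adding those back, label number 476380 + 476 = 476856 at 30 labels/s is 15895 s + 6 f = 4 h 24 min 55 s frame 6, i.e. 04:24:55;06.

04:24:55;06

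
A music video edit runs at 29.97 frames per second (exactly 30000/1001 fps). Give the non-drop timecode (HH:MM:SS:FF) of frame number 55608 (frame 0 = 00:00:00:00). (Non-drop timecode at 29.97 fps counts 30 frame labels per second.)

00:30:53:18

55608 ÷ 30 = 1853 full seconds, remainder 18 frames.
1853 s = 0 h 30 min 53 s.
Timecode: 00:30:53:18.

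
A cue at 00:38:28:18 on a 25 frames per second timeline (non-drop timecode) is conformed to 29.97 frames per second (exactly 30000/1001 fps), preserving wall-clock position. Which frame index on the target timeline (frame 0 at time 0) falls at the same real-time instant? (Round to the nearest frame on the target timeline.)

Source frame index: (0×3600 + 38×60 + 28) × 25 + 18 = 57718.
Real time: 57718 / (25) = 57718/25 s.
Target frame: (57718/25) × (30000/1001) = 69261600/1001 ≈ 69192.408 → 69192.

frame 69192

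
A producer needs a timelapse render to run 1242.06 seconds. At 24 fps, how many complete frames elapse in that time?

29809 frames

Frames = 1242.06 × 24 = 745236/25 ≈ 29809.4400.
Complete frames: 29809.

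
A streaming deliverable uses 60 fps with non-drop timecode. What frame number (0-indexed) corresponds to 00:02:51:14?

10274

Total seconds to the label: (0 × 3600 + 2 × 60 + 51) = 171.
Frame index = 171 × 60 + 14 = 10274.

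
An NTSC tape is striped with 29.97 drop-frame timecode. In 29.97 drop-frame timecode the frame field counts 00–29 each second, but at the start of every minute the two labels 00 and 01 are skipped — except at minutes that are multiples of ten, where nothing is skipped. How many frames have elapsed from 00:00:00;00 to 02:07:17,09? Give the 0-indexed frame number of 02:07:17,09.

As if non-drop at 30 labels/s: (2 × 3600 + 7 × 60 + 17) × 30 + 9 = 229119.
Minute boundaries passed: 127; those not divisible by 10: 127 − 12 = 115; dropped labels = 2 × 115 = 230.
Actual frame index = 229119 − 230 = 228889.

228889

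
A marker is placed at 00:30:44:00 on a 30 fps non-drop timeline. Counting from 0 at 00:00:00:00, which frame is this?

55320

Total seconds to the label: (0 × 3600 + 30 × 60 + 44) = 1844.
Frame index = 1844 × 30 + 0 = 55320.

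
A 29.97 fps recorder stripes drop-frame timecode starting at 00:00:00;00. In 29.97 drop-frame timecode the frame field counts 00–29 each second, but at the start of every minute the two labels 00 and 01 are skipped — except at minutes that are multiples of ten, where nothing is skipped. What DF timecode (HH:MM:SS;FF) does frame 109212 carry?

Ten DF minutes hold 17982 frames, so frame 109212 lies in block 6 (frames 107892–125873) with 1320 frames into that block.
The block's first minute is 1800 frames and the rest 1798 each; 1320 frames reaches minute 0, so 6 × 18 + 0 × 2 = 108 labels have been skipped so far.
Adding those back, label number 109212 + 108 = 109320 at 30 labels/s is 3644 s + 0 f = 1 h 0 min 44 s frame 0, i.e. 01:00:44;00.

01:00:44;00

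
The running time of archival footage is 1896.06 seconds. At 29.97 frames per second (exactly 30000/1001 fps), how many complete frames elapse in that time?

56824 frames

Frames = 1896.06 × 30000/1001 = 56881800/1001 ≈ 56824.9750.
Complete frames: 56824.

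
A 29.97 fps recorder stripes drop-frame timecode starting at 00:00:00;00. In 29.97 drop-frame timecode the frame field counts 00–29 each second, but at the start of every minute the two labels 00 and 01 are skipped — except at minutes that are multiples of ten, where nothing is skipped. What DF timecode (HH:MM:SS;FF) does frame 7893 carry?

Each 10-minute DF block holds 10 × 60 × 30 − 9 × 2 = 17982 frames. 7893 ÷ 17982 → 0 full blocks, remainder 7893.
Within the partial block the first minute is 1800 frames and each further minute 1798, so 4 further minute boundaries passed. Total skipped labels = 18 × 0 + 2 × 4 = 8.
Non-drop label index = 7893 + 8 = 7901; at 30 labels/s that is 00:04:23:11, i.e. DF 00:04:23;11.

00:04:23;11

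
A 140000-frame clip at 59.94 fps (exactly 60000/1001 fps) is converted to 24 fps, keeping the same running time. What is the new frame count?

56056 frames

Target frames = source frames × (target rate / source rate) = 140000 × (24)/(60000/1001) = 140000 × 1001/2500 = 56056.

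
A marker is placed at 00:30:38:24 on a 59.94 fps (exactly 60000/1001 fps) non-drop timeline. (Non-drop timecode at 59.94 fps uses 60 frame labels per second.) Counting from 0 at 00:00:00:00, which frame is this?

Total seconds to the label: (0 × 3600 + 30 × 60 + 38) = 1838.
Frame index = 1838 × 60 + 24 = 110304.

frame 110304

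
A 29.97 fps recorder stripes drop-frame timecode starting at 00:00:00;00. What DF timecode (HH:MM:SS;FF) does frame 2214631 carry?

20:31:34;27

Each 10-minute DF block holds 10 × 60 × 30 − 9 × 2 = 17982 frames. 2214631 ÷ 17982 → 123 full blocks, remainder 2845.
Within the partial block the first minute is 1800 frames and each further minute 1798, so 1 further minute boundary passed. Total skipped labels = 18 × 123 + 2 × 1 = 2216.
Non-drop label index = 2214631 + 2216 = 2216847; at 30 labels/s that is 20:31:34:27, i.e. DF 20:31:34;27.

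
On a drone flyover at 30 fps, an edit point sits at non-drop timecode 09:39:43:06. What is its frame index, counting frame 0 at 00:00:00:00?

Total seconds to the label: (9 × 3600 + 39 × 60 + 43) = 34783.
Frame index = 34783 × 30 + 6 = 1043496.

frame 1043496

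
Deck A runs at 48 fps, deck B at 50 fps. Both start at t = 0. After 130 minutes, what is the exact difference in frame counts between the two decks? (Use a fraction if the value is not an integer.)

15600 frames

130 min = 7800 s.
A emits 48 × 7800 = 374400 frames; B emits 50 × 7800 = 390000.
Difference = 15600 frames; B is ahead of A.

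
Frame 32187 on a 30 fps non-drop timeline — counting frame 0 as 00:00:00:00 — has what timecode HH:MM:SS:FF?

32187 ÷ 30 = 1072 full seconds, remainder 27 frames.
1072 s = 0 h 17 min 52 s.
Timecode: 00:17:52:27.

00:17:52:27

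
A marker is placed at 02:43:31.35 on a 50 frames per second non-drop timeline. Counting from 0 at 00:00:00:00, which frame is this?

490585

Total seconds to the label: (2 × 3600 + 43 × 60 + 31) = 9811.
Frame index = 9811 × 50 + 35 = 490585.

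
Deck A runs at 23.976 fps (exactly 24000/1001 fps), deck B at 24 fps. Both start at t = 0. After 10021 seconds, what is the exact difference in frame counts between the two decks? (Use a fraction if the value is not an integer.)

A emits 24000/1001 × 10021 = 21864000/91 frames; B emits 24 × 10021 = 240504.
Difference = 21864/91 frames (≈ 240.2637); B is ahead of A.

21864/91 frames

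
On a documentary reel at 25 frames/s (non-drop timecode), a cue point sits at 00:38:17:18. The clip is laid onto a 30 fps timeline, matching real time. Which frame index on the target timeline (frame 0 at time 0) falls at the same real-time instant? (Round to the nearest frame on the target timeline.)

frame 68932

Source frame index: (0×3600 + 38×60 + 17) × 25 + 18 = 57443.
Real time: 57443 / (25) = 57443/25 s.
Target frame: (57443/25) × (30) = 344658/5 ≈ 68931.600 → 68932.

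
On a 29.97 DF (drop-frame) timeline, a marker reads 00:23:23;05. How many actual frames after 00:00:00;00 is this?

Complete 10-minute blocks: 2, each 17982 frames → 35964.
Remaining 3 whole minutes in the current block: 1800 + 2 × 1798 = 5396 frames.
Within the current minute: 23 × 30 + 5 − 2 = 693 (labels ;00/;01 skipped at this minute). Total = 35964 + 5396 + 693 = 42053.

42053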